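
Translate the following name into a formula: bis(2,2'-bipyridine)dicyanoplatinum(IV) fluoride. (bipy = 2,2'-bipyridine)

Ligands: 2 cyano (CN, -1), 2 2,2'-bipyridine (bipy, neutral). Ligand charge sum = -2.
Charge balance with fluoride (-1) requires 1 complex ion per 2 fluoride.

[Pt(bipy)2(CN)2]F2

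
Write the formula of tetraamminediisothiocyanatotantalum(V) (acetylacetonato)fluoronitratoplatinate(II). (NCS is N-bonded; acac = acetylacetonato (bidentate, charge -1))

[Ta(NCS)2(NH3)4][Pt(acac)F(NO3)]3

Cation [Ta…]: ligand charges -2, Ta(V) ⇒ ion charge 3+.
Anion [Pt…]: ligand charges -3, Pt(II) ⇒ ion charge 1−.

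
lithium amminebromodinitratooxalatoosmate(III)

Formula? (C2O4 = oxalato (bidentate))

Li2[OsBr(C2O4)(NH3)(NO3)2]

Ligands: 1 oxalato (C2O4, -2), 1 ammine (NH3, neutral), 1 bromo (Br, -1), 2 nitrato (NO3, -1). Ligand charge sum = -5.
With Os in oxidation state +3, the complex ion is [Os...]^2−.
Charge balance with lithium (+1) requires 1 complex ion per 2 lithium.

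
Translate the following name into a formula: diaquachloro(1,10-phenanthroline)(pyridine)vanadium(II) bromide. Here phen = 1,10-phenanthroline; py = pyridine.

Ligands: 1 chloro (Cl, -1), 2 aqua (H2O, neutral), 1 1,10-phenanthroline (phen, neutral), 1 pyridine (py, neutral). Ligand charge sum = -1.
Charge balance with bromide (-1) requires 1 complex ion per 1 bromide.

[VCl(H2O)2(phen)(py)]Br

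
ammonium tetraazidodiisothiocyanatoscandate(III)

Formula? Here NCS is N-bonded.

(NH4)3[Sc(N3)4(NCS)2]

Ligands: 4 azido (N3, -1), 2 isothiocyanato (NCS, -1). Ligand charge sum = -6.
Charge balance with ammonium (+1) requires 1 complex ion per 3 ammonium.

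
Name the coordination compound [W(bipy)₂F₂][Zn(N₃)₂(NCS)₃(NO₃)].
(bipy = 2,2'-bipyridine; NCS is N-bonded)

bis(2,2'-bipyridine)difluorotungsten(VI) diazidotriisothiocyanatonitratozincate(II)

Both ions are complex: the cation is named first with the plain metal name, the anion second with the -ate form; each ion's ligands are alphabetised independently.
Zinc is always +2 in its complexes; the anion's ligand charges sum to -6, so the complex anion is 4−.
A 1:1 salt means the cation carries the equal and opposite charge, 4+.
Cation: ligand charges sum to -2; for the ion to be 4+, W = +6.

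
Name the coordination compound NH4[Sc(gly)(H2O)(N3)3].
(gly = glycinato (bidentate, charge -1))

ammonium aquatriazido(glycinato)scandate(III)

The 1 ammonium counter-ion carries a total charge of +1, so each complex ion is 1−.
Ligand charges: 1×glycinato (-1 each), 1×aqua (neutral), 3×azido (-1 each); total -4. So Sc + (-4) = 1−, giving Sc = +3.
Ligands are named alphabetically: aqua before azido before glycinato.
The complex ion is anionic, so scandium takes the -ate form scandate(III).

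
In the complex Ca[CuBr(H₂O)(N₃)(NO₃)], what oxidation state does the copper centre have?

1 calcium outside the brackets (+2 each) → the complex ion is 2−.
Ligand charges: 1×H2O neutral; 1×N3 = -1; 1×NO3 = -1; 1×Br = -1; sum -3.
Cu + (-3) = 2− ⇒ Cu is +1.

+1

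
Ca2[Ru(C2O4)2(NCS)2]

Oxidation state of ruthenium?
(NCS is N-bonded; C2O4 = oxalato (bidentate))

+2

2 calcium outside the brackets (+2 each) → the complex ion is 4−.
Ligand charges: 2×NCS = -2; 2×C2O4 = -4; sum -6.
Ru + (-6) = 4− ⇒ Ru is +2.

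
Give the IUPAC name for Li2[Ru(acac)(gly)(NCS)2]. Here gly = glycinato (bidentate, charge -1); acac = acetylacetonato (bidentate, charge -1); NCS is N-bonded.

The 2 lithium counter-ions carry a total charge of +2, so each complex ion is 2−.
Ligand charges: 1×glycinato (-1 each), 1×acetylacetonato (-1 each), 2×isothiocyanato (-1 each); total -4. So Ru + (-4) = 2−, giving Ru = +2.
Ligands are named alphabetically: acetylacetonato before glycinato before isothiocyanato.
The complex ion is anionic, so ruthenium takes the -ate form ruthenate(II).

lithium (acetylacetonato)(glycinato)diisothiocyanatoruthenate(II)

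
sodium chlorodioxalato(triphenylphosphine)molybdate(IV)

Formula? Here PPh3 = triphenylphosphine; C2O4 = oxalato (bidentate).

Ligands: 1 triphenylphosphine (PPh3, neutral), 2 oxalato (C2O4, -2), 1 chloro (Cl, -1). Ligand charge sum = -5.
With Mo in oxidation state +4, the complex ion is [Mo...]^1−.
Charge balance with sodium (+1) requires 1 complex ion per 1 sodium.

Na[Mo(C2O4)2Cl(PPh3)]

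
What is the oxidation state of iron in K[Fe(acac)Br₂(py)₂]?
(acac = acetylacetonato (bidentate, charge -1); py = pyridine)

1 potassium outside the brackets (+1 each) → the complex ion is 1−.
Ligand charges: 1×acac = -1; 2×Br = -2; 2×py neutral; sum -3.
Fe + (-3) = 1− ⇒ Fe is +2.

+2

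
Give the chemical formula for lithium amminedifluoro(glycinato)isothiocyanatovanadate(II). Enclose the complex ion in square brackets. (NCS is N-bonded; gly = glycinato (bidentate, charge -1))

Ligands: 2 fluoro (F, -1), 1 ammine (NH3, neutral), 1 isothiocyanato (NCS, -1), 1 glycinato (gly, -1). Ligand charge sum = -4.
With V in oxidation state +2, the complex ion is [V...]^2−.
Charge balance with lithium (+1) requires 1 complex ion per 2 lithium.

Li2[VF2(gly)(NCS)(NH3)]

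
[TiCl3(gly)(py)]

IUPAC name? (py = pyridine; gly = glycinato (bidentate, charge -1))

trichloro(glycinato)(pyridine)titanium(IV)

There is no counter-ion, so the complex is neutral overall.
Ligand charges: 3×chloro (-1 each), 1×pyridine (neutral), 1×glycinato (-1 each); total -4. So Ti + (-4) = 0, giving Ti = +4.
Ligands are named alphabetically: chloro before glycinato before pyridine.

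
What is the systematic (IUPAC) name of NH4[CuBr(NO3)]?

ammonium bromonitratocuprate(I)

The 1 ammonium counter-ion carries a total charge of +1, so each complex ion is 1−.
Ligand charges: 1×nitrato (-1 each), 1×bromo (-1 each); total -2. So Cu + (-2) = 1−, giving Cu = +1.
The complex ion is anionic, so copper takes the -ate form cuprate(I).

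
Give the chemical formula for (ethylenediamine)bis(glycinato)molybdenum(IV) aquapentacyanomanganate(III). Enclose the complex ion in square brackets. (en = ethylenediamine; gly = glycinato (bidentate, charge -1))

[Mo(en)(gly)2][Mn(CN)5(H2O)]

Cation [Mo…]: ligand charges -2, Mo(IV) ⇒ ion charge 2+.
Anion [Mn…]: ligand charges -5, Mn(III) ⇒ ion charge 2−.
One 2+ cation balances one 2− anion.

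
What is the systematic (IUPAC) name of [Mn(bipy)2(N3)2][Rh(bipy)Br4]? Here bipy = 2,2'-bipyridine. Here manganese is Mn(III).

Mn is given as +3; the cation's ligand charges sum to -2, so the complex cation is 1+.
A 1:1 salt means the anion carries the equal and opposite charge, 1−.
Anion: ligand charges sum to -4; for the ion to be 1−, Rh = +3.

diazidobis(2,2'-bipyridine)manganese(III) (2,2'-bipyridine)tetrabromorhodate(III)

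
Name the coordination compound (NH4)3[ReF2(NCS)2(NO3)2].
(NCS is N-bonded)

The 3 ammonium counter-ions carry a total charge of +3, so each complex ion is 3−.
Ligand charges: 2×nitrato (-1 each), 2×isothiocyanato (-1 each), 2×fluoro (-1 each); total -6. So Re + (-6) = 3−, giving Re = +3.
The complex ion is anionic, so rhenium takes the -ate form rhenate(III).

ammonium difluorodiisothiocyanatodinitratorhenate(III)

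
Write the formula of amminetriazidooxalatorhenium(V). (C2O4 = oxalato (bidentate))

Ligands: 1 ammine (NH3, neutral), 1 oxalato (C2O4, -2), 3 azido (N3, -1). Ligand charge sum = -5.
With Re in oxidation state +5, the complex ion is [Re...].

[Re(C2O4)(N3)3(NH3)]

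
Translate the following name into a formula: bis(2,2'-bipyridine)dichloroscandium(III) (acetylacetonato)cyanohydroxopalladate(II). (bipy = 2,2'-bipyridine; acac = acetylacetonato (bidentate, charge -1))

[Sc(bipy)2Cl2][Pd(acac)(CN)(OH)]

Cation [Sc…]: ligand charges -2, Sc(III) ⇒ ion charge 1+.
Anion [Pd…]: ligand charges -3, Pd(II) ⇒ ion charge 1−.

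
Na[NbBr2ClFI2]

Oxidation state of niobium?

+5

1 sodium outside the brackets (+1 each) → the complex ion is 1−.
Ligand charges: 1×F = -1; 1×Cl = -1; 2×Br = -2; 2×I = -2; sum -6.
Nb + (-6) = 1− ⇒ Nb is +5.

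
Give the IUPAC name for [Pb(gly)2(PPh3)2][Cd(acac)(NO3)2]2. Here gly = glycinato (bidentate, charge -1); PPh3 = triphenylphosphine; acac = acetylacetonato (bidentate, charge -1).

Both ions are complex: the cation is named first with the plain metal name, the anion second with the -ate form; each ion's ligands are alphabetised independently.
Cadmium is always +2 in its complexes; the anion's ligand charges sum to -3, so the complex anion is 1−.
With 2 anions per cation, the cation must be 2×1 = 2+.
Cation: ligand charges sum to -2; for the ion to be 2+, Pb = +4.

bis(glycinato)bis(triphenylphosphine)lead(IV) (acetylacetonato)dinitratocadmate(II)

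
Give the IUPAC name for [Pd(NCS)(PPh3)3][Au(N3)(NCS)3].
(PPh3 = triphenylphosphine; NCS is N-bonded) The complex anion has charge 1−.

The complex anion is given as 1−; its ligand charges sum to -4, so Au = +3.
A 1:1 salt means the cation carries the equal and opposite charge, 1+.
Cation: ligand charges sum to -1; for the ion to be 1+, Pd = +2.

isothiocyanatotris(triphenylphosphine)palladium(II) azidotriisothiocyanatoaurate(III)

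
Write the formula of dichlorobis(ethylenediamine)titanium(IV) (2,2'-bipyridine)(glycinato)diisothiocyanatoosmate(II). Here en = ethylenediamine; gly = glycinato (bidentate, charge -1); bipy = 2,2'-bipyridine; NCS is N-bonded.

[TiCl2(en)2][Os(bipy)(gly)(NCS)2]2

Cation [Ti…]: ligand charges -2, Ti(IV) ⇒ ion charge 2+.
Anion [Os…]: ligand charges -3, Os(II) ⇒ ion charge 1−.
One 2+ cation requires 2 of the 1− anion.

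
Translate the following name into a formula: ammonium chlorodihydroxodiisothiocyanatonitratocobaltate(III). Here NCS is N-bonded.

Ligands: 1 nitrato (NO3, -1), 2 isothiocyanato (NCS, -1), 1 chloro (Cl, -1), 2 hydroxo (OH, -1). Ligand charge sum = -6.
Charge balance with ammonium (+1) requires 1 complex ion per 3 ammonium.

(NH4)3[CoCl(NCS)2(NO3)(OH)2]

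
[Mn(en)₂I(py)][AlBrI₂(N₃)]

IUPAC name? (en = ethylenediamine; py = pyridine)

bis(ethylenediamine)iodo(pyridine)manganese(II) azidobromodiiodoaluminate(III)

Both ions are complex: the cation is named first with the plain metal name, the anion second with the -ate form; each ion's ligands are alphabetised independently.
Aluminium is always +3 in its complexes; the anion's ligand charges sum to -4, so the complex anion is 1−.
A 1:1 salt means the cation carries the equal and opposite charge, 1+.
Cation: ligand charges sum to -1; for the ion to be 1+, Mn = +2.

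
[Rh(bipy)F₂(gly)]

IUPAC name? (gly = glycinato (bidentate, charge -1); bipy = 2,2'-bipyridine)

(2,2'-bipyridine)difluoro(glycinato)rhodium(III)

There is no counter-ion, so the complex is neutral overall.
Ligand charges: 2×fluoro (-1 each), 1×glycinato (-1 each), 1×2,2'-bipyridine (neutral); total -3. So Rh + (-3) = 0, giving Rh = +3.
Ligands are named alphabetically: bipyridine before fluoro before glycinato.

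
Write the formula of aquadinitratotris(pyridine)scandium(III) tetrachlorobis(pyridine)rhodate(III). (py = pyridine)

Cation [Sc…]: ligand charges -2, Sc(III) ⇒ ion charge 1+.
Anion [Rh…]: ligand charges -4, Rh(III) ⇒ ion charge 1−.
One 1+ cation balances one 1− anion.

[Sc(H2O)(NO3)2(py)3][RhCl4(py)2]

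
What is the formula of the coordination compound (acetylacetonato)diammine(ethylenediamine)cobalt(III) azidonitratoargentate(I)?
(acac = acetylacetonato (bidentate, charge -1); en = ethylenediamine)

[Co(acac)(en)(NH3)2][Ag(N3)(NO3)]2

Cation [Co…]: ligand charges -1, Co(III) ⇒ ion charge 2+.
Anion [Ag…]: ligand charges -2, Ag(I) ⇒ ion charge 1−.
One 2+ cation requires 2 of the 1− anion.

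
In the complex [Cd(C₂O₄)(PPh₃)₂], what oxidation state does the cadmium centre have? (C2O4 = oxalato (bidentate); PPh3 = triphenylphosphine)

+2

No counter-ion: the bracketed complex is neutral.
Ligand charges: 1×C2O4 = -2; 2×PPh3 neutral; sum -2.
Cd + (-2) = 0 ⇒ Cd is +2.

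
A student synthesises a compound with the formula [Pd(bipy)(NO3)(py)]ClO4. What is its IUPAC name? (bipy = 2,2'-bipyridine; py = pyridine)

The 1 perchlorate counter-ion carries a total charge of -1, so each complex ion is 1+.
Ligand charges: 1×2,2'-bipyridine (neutral), 1×nitrato (-1 each), 1×pyridine (neutral); total -1. So Pd + (-1) = 1+, giving Pd = +2.
Ligands are named alphabetically: bipyridine before nitrato before pyridine.

(2,2'-bipyridine)nitrato(pyridine)palladium(II) perchlorate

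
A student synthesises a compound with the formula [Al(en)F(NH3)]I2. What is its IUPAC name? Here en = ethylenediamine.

The 2 iodide counter-ions carry a total charge of -2, so each complex ion is 2+.
Ligand charges: 1×ethylenediamine (neutral), 1×fluoro (-1 each), 1×ammine (neutral); total -1. So Al + (-1) = 2+, giving Al = +3.
Ligands are named alphabetically: ammine before ethylenediamine before fluoro.

ammine(ethylenediamine)fluoroaluminium(III) iodide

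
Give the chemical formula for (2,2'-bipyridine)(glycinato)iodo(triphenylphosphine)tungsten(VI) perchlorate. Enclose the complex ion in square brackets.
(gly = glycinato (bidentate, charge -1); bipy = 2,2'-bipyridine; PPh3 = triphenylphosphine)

[W(bipy)(gly)I(PPh3)](ClO4)4

Ligands: 1 glycinato (gly, -1), 1 iodo (I, -1), 1 2,2'-bipyridine (bipy, neutral), 1 triphenylphosphine (PPh3, neutral). Ligand charge sum = -2.
With W in oxidation state +6, the complex ion is [W...]^4+.
Charge balance with perchlorate (-1) requires 1 complex ion per 4 perchlorate.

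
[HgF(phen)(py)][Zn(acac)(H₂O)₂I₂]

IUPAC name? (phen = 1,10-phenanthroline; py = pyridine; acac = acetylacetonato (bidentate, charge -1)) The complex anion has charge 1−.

fluoro(1,10-phenanthroline)(pyridine)mercury(II) (acetylacetonato)diaquadiiodozincate(II)

Both ions are complex: the cation is named first with the plain metal name, the anion second with the -ate form; each ion's ligands are alphabetised independently.
The complex anion is given as 1−; its ligand charges sum to -3, so Zn = +2.
A 1:1 salt means the cation carries the equal and opposite charge, 1+.
Cation: ligand charges sum to -1; for the ion to be 1+, Hg = +2.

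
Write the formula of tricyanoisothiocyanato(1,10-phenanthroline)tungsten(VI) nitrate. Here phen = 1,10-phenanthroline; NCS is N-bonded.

Ligands: 1 1,10-phenanthroline (phen, neutral), 3 cyano (CN, -1), 1 isothiocyanato (NCS, -1). Ligand charge sum = -4.
Charge balance with nitrate (-1) requires 1 complex ion per 2 nitrate.

[W(CN)3(NCS)(phen)](NO3)2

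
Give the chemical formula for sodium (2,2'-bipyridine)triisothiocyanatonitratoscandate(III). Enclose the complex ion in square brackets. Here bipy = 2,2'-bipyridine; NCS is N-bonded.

Na[Sc(bipy)(NCS)3(NO3)]

Ligands: 1 2,2'-bipyridine (bipy, neutral), 3 isothiocyanato (NCS, -1), 1 nitrato (NO3, -1). Ligand charge sum = -4.
With Sc in oxidation state +3, the complex ion is [Sc...]^1−.
Charge balance with sodium (+1) requires 1 complex ion per 1 sodium.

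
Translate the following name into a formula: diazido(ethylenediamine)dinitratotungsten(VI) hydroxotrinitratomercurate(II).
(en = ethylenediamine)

[W(en)(N3)2(NO3)2][Hg(NO3)3(OH)]

Cation [W…]: ligand charges -4, W(VI) ⇒ ion charge 2+.
Anion [Hg…]: ligand charges -4, Hg(II) ⇒ ion charge 2−.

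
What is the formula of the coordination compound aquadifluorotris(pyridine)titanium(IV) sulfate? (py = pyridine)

Ligands: 2 fluoro (F, -1), 1 aqua (H2O, neutral), 3 pyridine (py, neutral). Ligand charge sum = -2.
With Ti in oxidation state +4, the complex ion is [Ti...]^2+.
Charge balance with sulfate (-2) requires 1 complex ion per 1 sulfate.

[TiF2(H2O)(py)3]SO4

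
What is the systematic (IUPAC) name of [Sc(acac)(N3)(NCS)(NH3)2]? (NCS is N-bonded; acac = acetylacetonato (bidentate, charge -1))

(acetylacetonato)diammineazidoisothiocyanatoscandium(III)

There is no counter-ion, so the complex is neutral overall.
Ligand charges: 1×isothiocyanato (-1 each), 1×azido (-1 each), 2×ammine (neutral), 1×acetylacetonato (-1 each); total -3. So Sc + (-3) = 0, giving Sc = +3.
Ligands are named alphabetically: acetylacetonato before ammine before azido before isothiocyanato.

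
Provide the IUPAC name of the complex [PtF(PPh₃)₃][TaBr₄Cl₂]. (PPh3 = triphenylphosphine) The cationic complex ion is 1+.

Both ions are complex: the cation is named first with the plain metal name, the anion second with the -ate form; each ion's ligands are alphabetised independently.
The complex cation is given as 1+; its ligand charges sum to -1, so Pt = +2.
A 1:1 salt means the anion carries the equal and opposite charge, 1−.
Anion: ligand charges sum to -6; for the ion to be 1−, Ta = +5.

fluorotris(triphenylphosphine)platinum(II) tetrabromodichlorotantalate(V)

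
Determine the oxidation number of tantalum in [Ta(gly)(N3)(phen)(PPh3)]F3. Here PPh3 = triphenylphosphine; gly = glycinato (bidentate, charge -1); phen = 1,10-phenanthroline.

3 fluoride outside the brackets (-1 each) → the complex ion is 3+.
Ligand charges: 1×PPh3 neutral; 1×N3 = -1; 1×gly = -1; 1×phen neutral; sum -2.
Ta + (-2) = 3+ ⇒ Ta is +5.

+5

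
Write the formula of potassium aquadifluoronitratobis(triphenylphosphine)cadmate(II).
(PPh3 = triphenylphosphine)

K[CdF2(H2O)(NO3)(PPh3)2]

Ligands: 1 aqua (H2O, neutral), 1 nitrato (NO3, -1), 2 triphenylphosphine (PPh3, neutral), 2 fluoro (F, -1). Ligand charge sum = -3.
With Cd in oxidation state +2, the complex ion is [Cd...]^1−.
Charge balance with potassium (+1) requires 1 complex ion per 1 potassium.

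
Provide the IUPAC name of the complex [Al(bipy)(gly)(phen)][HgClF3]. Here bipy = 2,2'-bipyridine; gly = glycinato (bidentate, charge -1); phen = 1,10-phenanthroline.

Both ions are complex: the cation is named first with the plain metal name, the anion second with the -ate form; each ion's ligands are alphabetised independently.
Aluminium is always +3 in its complexes; the cation's ligand charges sum to -1, so the complex cation is 2+.
A 1:1 salt means the anion carries the equal and opposite charge, 2−.
Anion: ligand charges sum to -4; for the ion to be 2−, Hg = +2.

(2,2'-bipyridine)(glycinato)(1,10-phenanthroline)aluminium(III) chlorotrifluoromercurate(II)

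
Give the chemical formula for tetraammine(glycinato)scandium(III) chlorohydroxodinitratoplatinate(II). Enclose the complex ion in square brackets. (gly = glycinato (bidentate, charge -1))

Cation [Sc…]: ligand charges -1, Sc(III) ⇒ ion charge 2+.
Anion [Pt…]: ligand charges -4, Pt(II) ⇒ ion charge 2−.

[Sc(gly)(NH3)4][PtCl(NO3)2(OH)]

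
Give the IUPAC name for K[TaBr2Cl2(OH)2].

potassium dibromodichlorodihydroxotantalate(V)

The 1 potassium counter-ion carries a total charge of +1, so each complex ion is 1−.
Ligand charges: 2×chloro (-1 each), 2×hydroxo (-1 each), 2×bromo (-1 each); total -6. So Ta + (-6) = 1−, giving Ta = +5.
Ligands are named alphabetically: bromo before chloro before hydroxo.
The complex ion is anionic, so tantalum takes the -ate form tantalate(V).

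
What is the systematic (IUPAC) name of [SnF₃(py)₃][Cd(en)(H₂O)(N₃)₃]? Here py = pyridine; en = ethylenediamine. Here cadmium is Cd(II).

Both ions are complex: the cation is named first with the plain metal name, the anion second with the -ate form; each ion's ligands are alphabetised independently.
Cd is given as +2; the anion's ligand charges sum to -3, so the complex anion is 1−.
A 1:1 salt means the cation carries the equal and opposite charge, 1+.
Cation: ligand charges sum to -3; for the ion to be 1+, Sn = +4.

trifluorotris(pyridine)tin(IV) aquatriazido(ethylenediamine)cadmate(II)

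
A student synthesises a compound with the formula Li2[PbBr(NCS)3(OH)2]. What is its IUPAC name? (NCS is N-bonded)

lithium bromodihydroxotriisothiocyanatoplumbate(IV)

The 2 lithium counter-ions carry a total charge of +2, so each complex ion is 2−.
Ligand charges: 3×isothiocyanato (-1 each), 2×hydroxo (-1 each), 1×bromo (-1 each); total -6. So Pb + (-6) = 2−, giving Pb = +4.
The complex ion is anionic, so lead takes the -ate form plumbate(IV).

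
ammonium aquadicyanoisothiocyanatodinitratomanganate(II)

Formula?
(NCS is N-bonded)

Ligands: 2 cyano (CN, -1), 2 nitrato (NO3, -1), 1 isothiocyanato (NCS, -1), 1 aqua (H2O, neutral). Ligand charge sum = -5.
Charge balance with ammonium (+1) requires 1 complex ion per 3 ammonium.

(NH4)3[Mn(CN)2(H2O)(NCS)(NO3)2]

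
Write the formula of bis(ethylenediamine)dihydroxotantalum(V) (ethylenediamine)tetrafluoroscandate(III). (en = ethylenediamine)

Cation [Ta…]: ligand charges -2, Ta(V) ⇒ ion charge 3+.
Anion [Sc…]: ligand charges -4, Sc(III) ⇒ ion charge 1−.
One 3+ cation requires 3 of the 1− anion.

[Ta(en)2(OH)2][Sc(en)F4]3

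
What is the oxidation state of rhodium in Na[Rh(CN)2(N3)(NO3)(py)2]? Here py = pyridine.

1 sodium outside the brackets (+1 each) → the complex ion is 1−.
Ligand charges: 1×N3 = -1; 1×NO3 = -1; 2×CN = -2; 2×py neutral; sum -4.
Rh + (-4) = 1− ⇒ Rh is +3.

+3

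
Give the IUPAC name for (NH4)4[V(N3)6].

ammonium hexaazidovanadate(II)

The 4 ammonium counter-ions carry a total charge of +4, so each complex ion is 4−.
Ligand charges: 6×azido (-1 each); total -6. So V + (-6) = 4−, giving V = +2.
The complex ion is anionic, so vanadium takes the -ate form vanadate(II).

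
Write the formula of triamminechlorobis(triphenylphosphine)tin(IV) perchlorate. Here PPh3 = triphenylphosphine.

Ligands: 2 triphenylphosphine (PPh3, neutral), 1 chloro (Cl, -1), 3 ammine (NH3, neutral). Ligand charge sum = -1.
Charge balance with perchlorate (-1) requires 1 complex ion per 3 perchlorate.

[SnCl(NH3)3(PPh3)2](ClO4)3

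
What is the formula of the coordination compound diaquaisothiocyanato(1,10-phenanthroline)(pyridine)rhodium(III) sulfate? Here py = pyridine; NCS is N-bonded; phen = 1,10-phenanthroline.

[Rh(H2O)2(NCS)(phen)(py)]SO4

Ligands: 1 pyridine (py, neutral), 1 isothiocyanato (NCS, -1), 2 aqua (H2O, neutral), 1 1,10-phenanthroline (phen, neutral). Ligand charge sum = -1.
Charge balance with sulfate (-2) requires 1 complex ion per 1 sulfate.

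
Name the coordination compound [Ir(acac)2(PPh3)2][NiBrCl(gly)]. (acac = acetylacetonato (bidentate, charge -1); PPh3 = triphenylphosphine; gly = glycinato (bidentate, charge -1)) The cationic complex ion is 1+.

bis(acetylacetonato)bis(triphenylphosphine)iridium(III) bromochloro(glycinato)nickelate(II)

Both ions are complex: the cation is named first with the plain metal name, the anion second with the -ate form; each ion's ligands are alphabetised independently.
The complex cation is given as 1+; its ligand charges sum to -2, so Ir = +3.
A 1:1 salt means the anion carries the equal and opposite charge, 1−.
Anion: ligand charges sum to -3; for the ion to be 1−, Ni = +2.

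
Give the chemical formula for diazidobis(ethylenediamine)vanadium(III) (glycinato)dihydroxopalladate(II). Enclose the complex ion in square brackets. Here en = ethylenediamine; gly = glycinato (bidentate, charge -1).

Cation [V…]: ligand charges -2, V(III) ⇒ ion charge 1+.
Anion [Pd…]: ligand charges -3, Pd(II) ⇒ ion charge 1−.
One 1+ cation balances one 1− anion.

[V(en)2(N3)2][Pd(gly)(OH)2]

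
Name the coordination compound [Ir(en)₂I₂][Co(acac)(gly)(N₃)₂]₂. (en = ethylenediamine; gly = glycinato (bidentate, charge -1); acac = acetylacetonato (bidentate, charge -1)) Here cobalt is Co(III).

bis(ethylenediamine)diiodoiridium(IV) (acetylacetonato)diazido(glycinato)cobaltate(III)

Both ions are complex: the cation is named first with the plain metal name, the anion second with the -ate form; each ion's ligands are alphabetised independently.
Co is given as +3; the anion's ligand charges sum to -4, so the complex anion is 1−.
With 2 anions per cation, the cation must be 2×1 = 2+.
Cation: ligand charges sum to -2; for the ion to be 2+, Ir = +4.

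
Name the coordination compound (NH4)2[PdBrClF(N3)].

ammonium azidobromochlorofluoropalladate(II)

The 2 ammonium counter-ions carry a total charge of +2, so each complex ion is 2−.
Ligand charges: 1×bromo (-1 each), 1×chloro (-1 each), 1×fluoro (-1 each), 1×azido (-1 each); total -4. So Pd + (-4) = 2−, giving Pd = +2.
Ligands are named alphabetically: azido before bromo before chloro before fluoro.
The complex ion is anionic, so palladium takes the -ate form palladate(II).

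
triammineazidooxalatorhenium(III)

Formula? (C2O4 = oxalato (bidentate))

[Re(C2O4)(N3)(NH3)3]

Ligands: 1 azido (N3, -1), 3 ammine (NH3, neutral), 1 oxalato (C2O4, -2). Ligand charge sum = -3.
With Re in oxidation state +3, the complex ion is [Re...].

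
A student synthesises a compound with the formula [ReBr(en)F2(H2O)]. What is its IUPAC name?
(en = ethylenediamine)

There is no counter-ion, so the complex is neutral overall.
Ligand charges: 2×fluoro (-1 each), 1×bromo (-1 each), 1×ethylenediamine (neutral), 1×aqua (neutral); total -3. So Re + (-3) = 0, giving Re = +3.
Ligands are named alphabetically: aqua before bromo before ethylenediamine before fluoro.

aquabromo(ethylenediamine)difluororhenium(III)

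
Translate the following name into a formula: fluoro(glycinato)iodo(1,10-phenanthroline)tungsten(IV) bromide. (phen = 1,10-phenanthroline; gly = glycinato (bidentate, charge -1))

Ligands: 1 fluoro (F, -1), 1 1,10-phenanthroline (phen, neutral), 1 glycinato (gly, -1), 1 iodo (I, -1). Ligand charge sum = -3.
Charge balance with bromide (-1) requires 1 complex ion per 1 bromide.

[WF(gly)I(phen)]Br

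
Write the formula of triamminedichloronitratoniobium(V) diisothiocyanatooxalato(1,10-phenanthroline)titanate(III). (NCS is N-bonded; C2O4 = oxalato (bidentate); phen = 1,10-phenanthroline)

[NbCl2(NH3)3(NO3)][Ti(C2O4)(NCS)2(phen)]2

Cation [Nb…]: ligand charges -3, Nb(V) ⇒ ion charge 2+.
Anion [Ti…]: ligand charges -4, Ti(III) ⇒ ion charge 1−.
One 2+ cation requires 2 of the 1− anion.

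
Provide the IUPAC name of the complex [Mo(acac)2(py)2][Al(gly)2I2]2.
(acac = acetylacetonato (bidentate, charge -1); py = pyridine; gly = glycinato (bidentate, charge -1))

bis(acetylacetonato)bis(pyridine)molybdenum(IV) bis(glycinato)diiodoaluminate(III)

Both ions are complex: the cation is named first with the plain metal name, the anion second with the -ate form; each ion's ligands are alphabetised independently.
Aluminium is always +3 in its complexes; the anion's ligand charges sum to -4, so the complex anion is 1−.
With 2 anions per cation, the cation must be 2×1 = 2+.
Cation: ligand charges sum to -2; for the ion to be 2+, Mo = +4.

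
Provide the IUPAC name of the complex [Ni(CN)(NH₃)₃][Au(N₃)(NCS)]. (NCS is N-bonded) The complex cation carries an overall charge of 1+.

triamminecyanonickel(II) azidoisothiocyanatoaurate(I)

Both ions are complex: the cation is named first with the plain metal name, the anion second with the -ate form; each ion's ligands are alphabetised independently.
The complex cation is given as 1+; its ligand charges sum to -1, so Ni = +2.
A 1:1 salt means the anion carries the equal and opposite charge, 1−.
Anion: ligand charges sum to -2; for the ion to be 1−, Au = +1.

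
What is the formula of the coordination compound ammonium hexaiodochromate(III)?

Ligands: 6 iodo (I, -1). Ligand charge sum = -6.
With Cr in oxidation state +3, the complex ion is [Cr...]^3−.
Charge balance with ammonium (+1) requires 1 complex ion per 3 ammonium.

(NH4)3[CrI6]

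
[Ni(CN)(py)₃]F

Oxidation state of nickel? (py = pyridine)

+2

1 fluoride outside the brackets (-1 each) → the complex ion is 1+.
Ligand charges: 1×CN = -1; 3×py neutral; sum -1.
Ni + (-1) = 1+ ⇒ Ni is +2.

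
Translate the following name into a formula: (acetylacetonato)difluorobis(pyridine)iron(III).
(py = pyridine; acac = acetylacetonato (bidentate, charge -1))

[Fe(acac)F2(py)2]

Ligands: 2 pyridine (py, neutral), 2 fluoro (F, -1), 1 acetylacetonato (acac, -1). Ligand charge sum = -3.
With Fe in oxidation state +3, the complex ion is [Fe...].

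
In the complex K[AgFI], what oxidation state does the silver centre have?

+1

1 potassium outside the brackets (+1 each) → the complex ion is 1−.
Ligand charges: 1×I = -1; 1×F = -1; sum -2.
Ag + (-2) = 1− ⇒ Ag is +1.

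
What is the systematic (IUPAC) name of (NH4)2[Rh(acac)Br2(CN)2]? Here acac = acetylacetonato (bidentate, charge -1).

The 2 ammonium counter-ions carry a total charge of +2, so each complex ion is 2−.
Ligand charges: 2×bromo (-1 each), 1×acetylacetonato (-1 each), 2×cyano (-1 each); total -5. So Rh + (-5) = 2−, giving Rh = +3.
The complex ion is anionic, so rhodium takes the -ate form rhodate(III).

ammonium (acetylacetonato)dibromodicyanorhodate(III)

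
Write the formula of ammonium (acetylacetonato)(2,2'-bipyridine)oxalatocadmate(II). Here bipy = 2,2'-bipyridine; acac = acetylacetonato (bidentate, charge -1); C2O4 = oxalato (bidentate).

NH4[Cd(acac)(bipy)(C2O4)]

Ligands: 1 2,2'-bipyridine (bipy, neutral), 1 acetylacetonato (acac, -1), 1 oxalato (C2O4, -2). Ligand charge sum = -3.
With Cd in oxidation state +2, the complex ion is [Cd...]^1−.
Charge balance with ammonium (+1) requires 1 complex ion per 1 ammonium.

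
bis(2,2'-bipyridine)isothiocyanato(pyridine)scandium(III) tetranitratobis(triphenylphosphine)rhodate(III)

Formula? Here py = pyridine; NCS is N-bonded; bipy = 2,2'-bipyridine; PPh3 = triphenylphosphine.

[Sc(bipy)2(NCS)(py)][Rh(NO3)4(PPh3)2]2

Cation [Sc…]: ligand charges -1, Sc(III) ⇒ ion charge 2+.
Anion [Rh…]: ligand charges -4, Rh(III) ⇒ ion charge 1−.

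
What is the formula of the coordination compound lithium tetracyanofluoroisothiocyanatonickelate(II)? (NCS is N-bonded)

Li4[Ni(CN)4F(NCS)]

Ligands: 1 fluoro (F, -1), 4 cyano (CN, -1), 1 isothiocyanato (NCS, -1). Ligand charge sum = -6.
Charge balance with lithium (+1) requires 1 complex ion per 4 lithium.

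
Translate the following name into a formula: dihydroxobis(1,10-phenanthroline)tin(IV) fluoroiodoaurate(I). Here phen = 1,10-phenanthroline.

[Sn(OH)2(phen)2][AuFI]2

Cation [Sn…]: ligand charges -2, Sn(IV) ⇒ ion charge 2+.
Anion [Au…]: ligand charges -2, Au(I) ⇒ ion charge 1−.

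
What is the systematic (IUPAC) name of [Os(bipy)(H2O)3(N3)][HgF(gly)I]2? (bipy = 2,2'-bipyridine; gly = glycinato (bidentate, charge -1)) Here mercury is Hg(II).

triaquaazido(2,2'-bipyridine)osmium(III) fluoro(glycinato)iodomercurate(II)

Both ions are complex: the cation is named first with the plain metal name, the anion second with the -ate form; each ion's ligands are alphabetised independently.
Hg is given as +2; the anion's ligand charges sum to -3, so the complex anion is 1−.
With 2 anions per cation, the cation must be 2×1 = 2+.
Cation: ligand charges sum to -1; for the ion to be 2+, Os = +3.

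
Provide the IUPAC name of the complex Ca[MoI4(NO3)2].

calcium tetraiododinitratomolybdate(IV)

The 1 calcium counter-ion carries a total charge of +2, so each complex ion is 2−.
Ligand charges: 2×nitrato (-1 each), 4×iodo (-1 each); total -6. So Mo + (-6) = 2−, giving Mo = +4.
The complex ion is anionic, so molybdenum takes the -ate form molybdate(IV).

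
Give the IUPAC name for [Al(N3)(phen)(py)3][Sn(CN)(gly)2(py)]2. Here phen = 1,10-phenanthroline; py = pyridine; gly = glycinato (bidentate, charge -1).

azido(1,10-phenanthroline)tris(pyridine)aluminium(III) cyanobis(glycinato)(pyridine)stannate(II)

Aluminium is always +3 in its complexes; the cation's ligand charges sum to -1, so the complex cation is 2+.
With 2 anions per cation, each anion must be 2/2 = 1−.
Anion: ligand charges sum to -3; for the ion to be 1−, Sn = +2.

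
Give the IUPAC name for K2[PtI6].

potassium hexaiodoplatinate(IV)

The 2 potassium counter-ions carry a total charge of +2, so each complex ion is 2−.
Ligand charges: 6×iodo (-1 each); total -6. So Pt + (-6) = 2−, giving Pt = +4.
The complex ion is anionic, so platinum takes the -ate form platinate(IV).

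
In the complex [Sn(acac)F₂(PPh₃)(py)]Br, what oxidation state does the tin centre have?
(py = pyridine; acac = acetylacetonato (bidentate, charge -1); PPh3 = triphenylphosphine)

+4

1 bromide outside the brackets (-1 each) → the complex ion is 1+.
Ligand charges: 1×py neutral; 2×F = -2; 1×acac = -1; 1×PPh3 neutral; sum -3.
Sn + (-3) = 1+ ⇒ Sn is +4.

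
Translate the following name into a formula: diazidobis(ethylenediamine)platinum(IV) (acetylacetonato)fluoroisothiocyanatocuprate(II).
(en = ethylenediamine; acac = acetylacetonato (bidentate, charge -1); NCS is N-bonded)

[Pt(en)2(N3)2][Cu(acac)F(NCS)]2

Cation [Pt…]: ligand charges -2, Pt(IV) ⇒ ion charge 2+.
Anion [Cu…]: ligand charges -3, Cu(II) ⇒ ion charge 1−.
One 2+ cation requires 2 of the 1− anion.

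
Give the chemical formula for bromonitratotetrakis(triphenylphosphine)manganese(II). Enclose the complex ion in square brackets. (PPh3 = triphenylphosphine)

Ligands: 1 bromo (Br, -1), 1 nitrato (NO3, -1), 4 triphenylphosphine (PPh3, neutral). Ligand charge sum = -2.
With Mn in oxidation state +2, the complex ion is [Mn...].

[MnBr(NO3)(PPh3)4]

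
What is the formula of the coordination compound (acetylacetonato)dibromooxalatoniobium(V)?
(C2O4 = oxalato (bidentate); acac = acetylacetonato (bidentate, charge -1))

[Nb(acac)Br2(C2O4)]

Ligands: 2 bromo (Br, -1), 1 oxalato (C2O4, -2), 1 acetylacetonato (acac, -1). Ligand charge sum = -5.
With Nb in oxidation state +5, the complex ion is [Nb...].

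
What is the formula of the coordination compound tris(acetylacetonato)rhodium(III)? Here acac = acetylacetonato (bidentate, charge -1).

Ligands: 3 acetylacetonato (acac, -1). Ligand charge sum = -3.
With Rh in oxidation state +3, the complex ion is [Rh...].

[Rh(acac)3]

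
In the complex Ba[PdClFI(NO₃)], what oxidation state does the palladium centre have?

1 barium outside the brackets (+2 each) → the complex ion is 2−.
Ligand charges: 1×Cl = -1; 1×NO3 = -1; 1×I = -1; 1×F = -1; sum -4.
Pd + (-4) = 2− ⇒ Pd is +2.

+2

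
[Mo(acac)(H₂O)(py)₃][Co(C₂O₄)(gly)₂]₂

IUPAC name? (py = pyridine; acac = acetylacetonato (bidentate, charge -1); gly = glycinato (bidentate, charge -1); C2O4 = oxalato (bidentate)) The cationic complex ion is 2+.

(acetylacetonato)aquatris(pyridine)molybdenum(III) bis(glycinato)oxalatocobaltate(III)

The complex cation is given as 2+; its ligand charges sum to -1, so Mo = +3.
With 2 anions per cation, each anion must be 2/2 = 1−.
Anion: ligand charges sum to -4; for the ion to be 1−, Co = +3.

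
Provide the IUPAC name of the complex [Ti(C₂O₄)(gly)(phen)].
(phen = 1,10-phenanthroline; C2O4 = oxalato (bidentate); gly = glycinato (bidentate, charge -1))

There is no counter-ion, so the complex is neutral overall.
Ligand charges: 1×1,10-phenanthroline (neutral), 1×oxalato (-2 each), 1×glycinato (-1 each); total -3. So Ti + (-3) = 0, giving Ti = +3.
Ligands are named alphabetically: glycinato before oxalato before phenanthroline.

(glycinato)oxalato(1,10-phenanthroline)titanium(III)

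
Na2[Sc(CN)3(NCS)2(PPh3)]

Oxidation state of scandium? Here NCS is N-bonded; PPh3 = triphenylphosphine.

2 sodium outside the brackets (+1 each) → the complex ion is 2−.
Ligand charges: 3×CN = -3; 2×NCS = -2; 1×PPh3 neutral; sum -5.
Sc + (-5) = 2− ⇒ Sc is +3.

+3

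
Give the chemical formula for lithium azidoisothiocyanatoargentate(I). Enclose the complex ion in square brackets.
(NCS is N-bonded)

Ligands: 1 isothiocyanato (NCS, -1), 1 azido (N3, -1). Ligand charge sum = -2.
With Ag in oxidation state +1, the complex ion is [Ag...]^1−.
Charge balance with lithium (+1) requires 1 complex ion per 1 lithium.

Li[Ag(N3)(NCS)]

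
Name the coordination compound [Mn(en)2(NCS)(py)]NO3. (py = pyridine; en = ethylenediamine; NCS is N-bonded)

The 1 nitrate counter-ion carries a total charge of -1, so each complex ion is 1+.
Ligand charges: 1×pyridine (neutral), 2×ethylenediamine (neutral), 1×isothiocyanato (-1 each); total -1. So Mn + (-1) = 1+, giving Mn = +2.
Ligands are named alphabetically: ethylenediamine before isothiocyanato before pyridine.

bis(ethylenediamine)isothiocyanato(pyridine)manganese(II) nitrate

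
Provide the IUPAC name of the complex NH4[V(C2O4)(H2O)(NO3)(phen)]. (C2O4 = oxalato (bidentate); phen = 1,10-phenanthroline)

ammonium aquanitratooxalato(1,10-phenanthroline)vanadate(II)

The 1 ammonium counter-ion carries a total charge of +1, so each complex ion is 1−.
Ligand charges: 1×nitrato (-1 each), 1×oxalato (-2 each), 1×aqua (neutral), 1×1,10-phenanthroline (neutral); total -3. So V + (-3) = 1−, giving V = +2.
The complex ion is anionic, so vanadium takes the -ate form vanadate(II).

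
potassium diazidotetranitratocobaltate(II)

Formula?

Ligands: 4 nitrato (NO3, -1), 2 azido (N3, -1). Ligand charge sum = -6.
Charge balance with potassium (+1) requires 1 complex ion per 4 potassium.

K4[Co(N3)2(NO3)4]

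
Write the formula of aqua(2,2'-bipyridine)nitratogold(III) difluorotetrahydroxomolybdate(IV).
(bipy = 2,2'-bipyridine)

[Au(bipy)(H2O)(NO3)][MoF2(OH)4]

Cation [Au…]: ligand charges -1, Au(III) ⇒ ion charge 2+.
Anion [Mo…]: ligand charges -6, Mo(IV) ⇒ ion charge 2−.
One 2+ cation balances one 2− anion.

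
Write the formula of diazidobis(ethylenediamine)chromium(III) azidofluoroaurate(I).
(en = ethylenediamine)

[Cr(en)2(N3)2][AuF(N3)]

Cation [Cr…]: ligand charges -2, Cr(III) ⇒ ion charge 1+.
Anion [Au…]: ligand charges -2, Au(I) ⇒ ion charge 1−.
One 1+ cation balances one 1− anion.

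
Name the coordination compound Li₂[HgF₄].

lithium tetrafluoromercurate(II)

The 2 lithium counter-ions carry a total charge of +2, so each complex ion is 2−.
Ligand charges: 4×fluoro (-1 each); total -4. So Hg + (-4) = 2−, giving Hg = +2.
The complex ion is anionic, so mercury takes the -ate form mercurate(II).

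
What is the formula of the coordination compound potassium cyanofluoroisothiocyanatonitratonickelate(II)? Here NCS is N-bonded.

K2[Ni(CN)F(NCS)(NO3)]

Ligands: 1 cyano (CN, -1), 1 nitrato (NO3, -1), 1 isothiocyanato (NCS, -1), 1 fluoro (F, -1). Ligand charge sum = -4.
Charge balance with potassium (+1) requires 1 complex ion per 2 potassium.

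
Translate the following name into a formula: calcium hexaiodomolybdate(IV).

Ligands: 6 iodo (I, -1). Ligand charge sum = -6.
With Mo in oxidation state +4, the complex ion is [Mo...]^2−.
Charge balance with calcium (+2) requires 1 complex ion per 1 calcium.

Ca[MoI6]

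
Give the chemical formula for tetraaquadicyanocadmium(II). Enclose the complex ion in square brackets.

[Cd(CN)2(H2O)4]

Ligands: 2 cyano (CN, -1), 4 aqua (H2O, neutral). Ligand charge sum = -2.
With Cd in oxidation state +2, the complex ion is [Cd...].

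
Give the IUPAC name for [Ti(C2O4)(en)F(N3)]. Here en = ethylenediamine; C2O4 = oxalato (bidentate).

There is no counter-ion, so the complex is neutral overall.
Ligand charges: 1×ethylenediamine (neutral), 1×oxalato (-2 each), 1×fluoro (-1 each), 1×azido (-1 each); total -4. So Ti + (-4) = 0, giving Ti = +4.
Ligands are named alphabetically: azido before ethylenediamine before fluoro before oxalato.

azido(ethylenediamine)fluorooxalatotitanium(IV)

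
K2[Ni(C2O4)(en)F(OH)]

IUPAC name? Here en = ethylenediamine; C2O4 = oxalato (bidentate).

potassium (ethylenediamine)fluorohydroxooxalatonickelate(II)

The 2 potassium counter-ions carry a total charge of +2, so each complex ion is 2−.
Ligand charges: 1×ethylenediamine (neutral), 1×hydroxo (-1 each), 1×oxalato (-2 each), 1×fluoro (-1 each); total -4. So Ni + (-4) = 2−, giving Ni = +2.
Ligands are named alphabetically: ethylenediamine before fluoro before hydroxo before oxalato.
The complex ion is anionic, so nickel takes the -ate form nickelate(II).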